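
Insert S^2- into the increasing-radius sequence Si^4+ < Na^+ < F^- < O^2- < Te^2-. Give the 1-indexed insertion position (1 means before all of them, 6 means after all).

5

Tabulating Z and e⁻: Si^4+ has 10 e⁻ (Z=14), Na^+ has 10 e⁻ (Z=11), F^- has 10 e⁻ (Z=9), O^2- has 10 e⁻ (Z=8), S^2- has 18 e⁻ (Z=16), Te^2- has 54 e⁻ (Z=52). Si^4+ < Na^+ (both 10 e⁻, Z=14>11); Na^+ < F^- (both 10 e⁻, Z=11>9); F^- < O^2- (both 10 e⁻, Z=9>8); O^2- < S^2- (same group, period 2 vs 3); S^2- < Te^2- (same group, 2 shells fewer).
The complete sequence is Si^4+ < Na^+ < F^- < O^2- < S^2- < Te^2-. S^2- sits at position 5.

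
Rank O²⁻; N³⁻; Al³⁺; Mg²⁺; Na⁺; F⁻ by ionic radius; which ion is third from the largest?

Each ion has 10 electrons. The ranking follows nuclear charge in reverse — greater Z gives a smaller radius. Al³⁺ (Z=13), Mg²⁺ (Z=12), Na⁺ (Z=11), F⁻ (Z=9), O²⁻ (Z=8), N³⁻ (Z=7).
Ordering: Al³⁺ < Mg²⁺ < Na⁺ < F⁻ < O²⁻ < N³⁻. The third largest is F⁻.

F⁻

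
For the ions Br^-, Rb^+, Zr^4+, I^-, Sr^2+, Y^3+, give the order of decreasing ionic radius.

I^- > Br^- > Rb^+ > Sr^2+ > Y^3+ > Zr^4+

First list Z and electron count for each: Zr^4+ (Z=40, 36 e⁻), Y^3+ (Z=39, 36 e⁻), Sr^2+ (Z=38, 36 e⁻), Rb^+ (Z=37, 36 e⁻), Br^- (Z=35, 36 e⁻), I^- (Z=53, 54 e⁻). Zr^4+ < Y^3+ (both 36 e⁻, Z=40>39); Y^3+ < Sr^2+ (both 36 e⁻, Z=39>38); Sr^2+ < Rb^+ (isoelectronic, higher Z=38 is smaller); Rb^+ < Br^- (both 36 e⁻, Z=37>35); Br^- < I^- (same group, period 4 vs 5).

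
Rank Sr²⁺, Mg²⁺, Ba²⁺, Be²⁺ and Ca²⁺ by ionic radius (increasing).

These ions sit in one column with identical charge. Each step down the periodic table adds a principal shell, increasing the radius.

Be²⁺ < Mg²⁺ < Ca²⁺ < Sr²⁺ < Ba²⁺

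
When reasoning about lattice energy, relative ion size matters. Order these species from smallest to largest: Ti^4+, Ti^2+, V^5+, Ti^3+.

V^5+ < Ti^4+ < Ti^3+ < Ti^2+

First list Z and electron count for each: V^5+ (Z=23, 18 e⁻), Ti^4+ (Z=22, 18 e⁻), Ti^3+ (Z=22, 19 e⁻), Ti^2+ (Z=22, 20 e⁻). V^5+ < Ti^4+ (isoelectronic, higher Z=23 is smaller); Ti^4+ < Ti^3+ (same element, +4 vs +3); Ti^3+ < Ti^2+ (higher charge on the same element).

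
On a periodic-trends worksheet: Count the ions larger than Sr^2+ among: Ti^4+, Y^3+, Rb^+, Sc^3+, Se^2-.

Electron counts and nuclear charges: Ti^4+ has 18 e⁻ (Z=22), Sc^3+ has 18 e⁻ (Z=21), Y^3+ has 36 e⁻ (Z=39), Sr^2+ has 36 e⁻ (Z=38), Rb^+ has 36 e⁻ (Z=37), Se^2- has 36 e⁻ (Z=34). Ti^4+ < Sc^3+ (both 18 e⁻, Z=22>21); Sc^3+ < Y^3+ (same group, period 4 vs 5); Y^3+ < Sr^2+ (isoelectronic, higher Z=39 is smaller); Sr^2+ < Rb^+ (both 36 e⁻, Z=38>37); Rb^+ < Se^2- (isoelectronic, higher Z=37 is smaller).
Placing each against Sr^2+: smaller — Ti^4+, Sc^3+, Y^3+; larger — Rb^+, Se^2-. So 2 are larger.

2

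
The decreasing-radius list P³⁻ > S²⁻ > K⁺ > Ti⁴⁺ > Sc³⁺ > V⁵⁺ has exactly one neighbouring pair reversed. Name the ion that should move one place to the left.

Sc³⁺

Scanning neighbour by neighbour, only Ti⁴⁺/Sc³⁺ violates a trend: they are isoelectronic (18 e⁻) and Ti has more protons than Sc (22 vs 21), making Ti⁴⁺ smaller. That makes Sc³⁺ the one sitting a position late relative to where it belongs.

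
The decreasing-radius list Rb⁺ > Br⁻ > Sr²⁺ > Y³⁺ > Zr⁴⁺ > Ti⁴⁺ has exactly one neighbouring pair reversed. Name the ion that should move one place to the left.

Br⁻

Scanning neighbour by neighbour, only Rb⁺/Br⁻ violates a trend: they are isoelectronic (36 e⁻) and Rb has more protons than Br (37 vs 35), making Rb⁺ smaller. That makes Br⁻ the one sitting a position late relative to where it belongs.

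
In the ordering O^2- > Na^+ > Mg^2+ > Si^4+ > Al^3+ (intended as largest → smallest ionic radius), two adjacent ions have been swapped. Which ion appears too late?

Al^3+

Scanning neighbour by neighbour, only Si^4+/Al^3+ violates a trend: they are isoelectronic (10 e⁻) and Si has more protons than Al (14 vs 13), making Si^4+ smaller. That makes Al^3+ the one sitting a position late relative to where it belongs.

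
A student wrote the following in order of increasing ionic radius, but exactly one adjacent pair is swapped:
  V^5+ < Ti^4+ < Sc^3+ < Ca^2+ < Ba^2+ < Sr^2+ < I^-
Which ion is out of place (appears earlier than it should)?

The pair Ba^2+, Sr^2+ is the wrong way round — same group and charge — period 5 sits above period 6, so Sr^2+ is smaller. All other adjacent pairs agree with periodic trends, so Ba^2+ is the misplaced ion.

Ba^2+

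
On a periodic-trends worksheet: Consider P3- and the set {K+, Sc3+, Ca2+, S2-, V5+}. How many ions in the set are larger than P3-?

These species are isoelectronic with 18 electrons. The only difference is the number of protons: V5+ (Z=23), Sc3+ (Z=21), Ca2+ (Z=20), K+ (Z=19), S2- (Z=16), P3- (Z=15). The strongest nuclear pull (V5+) gives the smallest ion.
Overall: V5+ < Sc3+ < Ca2+ < K+ < S2- < P3-. P3- has 5 below it and 0 above. So 0 are larger.

0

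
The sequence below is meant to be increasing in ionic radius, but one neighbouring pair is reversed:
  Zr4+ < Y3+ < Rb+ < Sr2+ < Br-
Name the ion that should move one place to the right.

Rb+

Compare adjacent ions: both have 36 electrons but Z(Sr)=38 > Z(Rb)=37, so Sr2+ should be the smaller of the two — yet in this increasing list Rb+ sits before Sr2+. Nothing else is reversed, so Rb+ should move one place to the right.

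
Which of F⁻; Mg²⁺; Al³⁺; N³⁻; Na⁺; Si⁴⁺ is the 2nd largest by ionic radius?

These species are isoelectronic with 10 electrons. The only difference is the number of protons: Si⁴⁺ (Z=14), Al³⁺ (Z=13), Mg²⁺ (Z=12), Na⁺ (Z=11), F⁻ (Z=9), N³⁻ (Z=7). The strongest nuclear pull (Si⁴⁺) gives the smallest ion.
That gives Si⁴⁺ < Al³⁺ < Mg²⁺ < Na⁺ < F⁻ < N³⁻. From the largest end, number 2 is F⁻.

F⁻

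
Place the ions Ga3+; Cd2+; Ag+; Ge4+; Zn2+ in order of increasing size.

Ge4+ < Ga3+ < Zn2+ < Cd2+ < Ag+

First list Z and electron count for each: Ge4+ has 28 e⁻ (Z=32), Ga3+ has 28 e⁻ (Z=31), Zn2+ has 28 e⁻ (Z=30), Cd2+ has 46 e⁻ (Z=48), Ag+ has 46 e⁻ (Z=47). Ge4+ < Ga3+ (both 28 e⁻, Z=32>31); Ga3+ < Zn2+ (both 28 e⁻, Z=31>30); Zn2+ < Cd2+ (same group, period 4 vs 5); Cd2+ < Ag+ (isoelectronic, higher Z=48 is smaller).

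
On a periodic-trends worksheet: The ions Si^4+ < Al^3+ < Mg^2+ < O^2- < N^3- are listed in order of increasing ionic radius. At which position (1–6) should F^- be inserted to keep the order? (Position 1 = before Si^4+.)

Each ion has 10 electrons. The ranking follows nuclear charge in reverse — greater Z gives a smaller radius. Si^4+ (Z=14), Al^3+ (Z=13), Mg^2+ (Z=12), F^- (Z=9), O^2- (Z=8), N^3- (Z=7).
Putting F^- in gives Si^4+ < Al^3+ < Mg^2+ < F^- < O^2- < N^3-; it lands at slot 4.

4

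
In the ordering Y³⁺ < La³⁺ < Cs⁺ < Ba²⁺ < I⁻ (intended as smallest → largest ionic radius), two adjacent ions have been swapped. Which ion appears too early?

Compare adjacent ions: Ba²⁺ and Cs⁺ share 54 electrons; the higher nuclear charge on Ba (Z=56) contracts it more, so Ba²⁺ < Cs⁺ — yet in this increasing list Cs⁺ sits before Ba²⁺. Nothing else is reversed, so Cs⁺ should move one place to the right.

Cs⁺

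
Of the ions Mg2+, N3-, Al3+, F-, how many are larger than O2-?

Isoelectronic series (10 e⁻ each). Size is set by nuclear charge: more protons means a smaller ion. Al3+ (Z=13), Mg2+ (Z=12), F- (Z=9), O2- (Z=8), N3- (Z=7).
Relative to O2-, the ions that are larger are N3-. Count: 1.

1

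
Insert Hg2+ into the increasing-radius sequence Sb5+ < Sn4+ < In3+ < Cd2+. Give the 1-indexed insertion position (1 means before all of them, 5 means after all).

Work out protons and electrons: Sb5+ has 46 e⁻ (Z=51), Sn4+ has 46 e⁻ (Z=50), In3+ has 46 e⁻ (Z=49), Cd2+ has 46 e⁻ (Z=48), Hg2+ has 78 e⁻ (Z=80). Sb5+ < Sn4+ (both 46 e⁻, Z=51>50); Sn4+ < In3+ (isoelectronic, higher Z=50 is smaller); In3+ < Cd2+ (both 46 e⁻, Z=49>48); Cd2+ < Hg2+ (same group, period 5 vs 6).
With Hg2+ included the full order is Sb5+ < Sn4+ < In3+ < Cd2+ < Hg2+, so it takes position 5.

5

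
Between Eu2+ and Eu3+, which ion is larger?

These are all Eu ions. Removing more electrons (higher positive charge) pulls the remaining electrons in closer, so Eu3+ is smallest and Eu2+ is largest.

Eu2+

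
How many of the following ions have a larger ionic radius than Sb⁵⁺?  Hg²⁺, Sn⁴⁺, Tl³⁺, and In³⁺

4

First list Z and electron count for each: Sb⁵⁺: 46 e⁻, Z=51, Sn⁴⁺: 46 e⁻, Z=50, In³⁺: 46 e⁻, Z=49, Tl³⁺: 78 e⁻, Z=81, Hg²⁺: 78 e⁻, Z=80. Sb⁵⁺ < Sn⁴⁺ (isoelectronic, higher Z=51 is smaller); Sn⁴⁺ < In³⁺ (isoelectronic, higher Z=50 is smaller); In³⁺ < Tl³⁺ (same group, 1 shell fewer); Tl³⁺ < Hg²⁺ (both 78 e⁻, Z=81>80).
Relative to Sb⁵⁺, the ions that are larger are Sn⁴⁺, In³⁺, Tl³⁺, Hg²⁺. That's 4.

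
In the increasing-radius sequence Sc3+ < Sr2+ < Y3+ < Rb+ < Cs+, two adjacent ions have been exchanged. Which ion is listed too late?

Y3+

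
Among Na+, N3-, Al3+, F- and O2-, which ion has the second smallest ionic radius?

Na+

Each ion has 10 electrons. The ranking follows nuclear charge in reverse — greater Z gives a smaller radius. Al3+ (Z=13), Na+ (Z=11), F- (Z=9), O2- (Z=8), N3- (Z=7).
Ordering: Al3+ < Na+ < F- < O2- < N3-. The second smallest is Na+.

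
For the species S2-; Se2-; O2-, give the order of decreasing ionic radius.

Se2- > S2- > O2-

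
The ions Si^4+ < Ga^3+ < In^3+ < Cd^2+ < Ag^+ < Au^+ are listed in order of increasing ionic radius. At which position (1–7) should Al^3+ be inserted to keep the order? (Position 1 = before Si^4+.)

2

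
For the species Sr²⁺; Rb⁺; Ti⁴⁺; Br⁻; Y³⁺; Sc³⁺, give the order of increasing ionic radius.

Ti⁴⁺ < Sc³⁺ < Y³⁺ < Sr²⁺ < Rb⁺ < Br⁻

Electron counts and nuclear charges: Ti⁴⁺ has 18 e⁻ (Z=22), Sc³⁺ has 18 e⁻ (Z=21), Y³⁺ has 36 e⁻ (Z=39), Sr²⁺ has 36 e⁻ (Z=38), Rb⁺ has 36 e⁻ (Z=37), Br⁻ has 36 e⁻ (Z=35). Ti⁴⁺ < Sc³⁺ (isoelectronic, higher Z=22 is smaller); Sc³⁺ < Y³⁺ (same group, period 4 vs 5); Y³⁺ < Sr²⁺ (both 36 e⁻, Z=39>38); Sr²⁺ < Rb⁺ (isoelectronic, higher Z=38 is smaller); Rb⁺ < Br⁻ (isoelectronic, higher Z=37 is smaller).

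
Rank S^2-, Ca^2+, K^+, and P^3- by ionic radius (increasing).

Each ion has 18 electrons. The ranking follows nuclear charge in reverse — greater Z gives a smaller radius. Ca^2+ (Z=20), K^+ (Z=19), S^2- (Z=16), P^3- (Z=15).

Ca^2+ < K^+ < S^2- < P^3-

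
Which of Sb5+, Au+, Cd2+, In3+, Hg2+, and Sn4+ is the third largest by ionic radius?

Cd2+

Electron counts and nuclear charges: Sb5+ has 46 e⁻ (Z=51), Sn4+ has 46 e⁻ (Z=50), In3+ has 46 e⁻ (Z=49), Cd2+ has 46 e⁻ (Z=48), Hg2+ has 78 e⁻ (Z=80), Au+ has 78 e⁻ (Z=79). Sb5+ < Sn4+ (both 46 e⁻, Z=51>50); Sn4+ < In3+ (both 46 e⁻, Z=50>49); In3+ < Cd2+ (both 46 e⁻, Z=49>48); Cd2+ < Hg2+ (same group, period 5 vs 6); Hg2+ < Au+ (both 78 e⁻, Z=80>79).
Full ascending order: Sb5+ < Sn4+ < In3+ < Cd2+ < Hg2+ < Au+. Counting from the largest, position 3 is Cd2+.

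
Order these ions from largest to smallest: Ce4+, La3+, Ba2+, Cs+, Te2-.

Each ion has 54 electrons. The ranking follows nuclear charge in reverse — greater Z gives a smaller radius. Ce4+ (Z=58), La3+ (Z=57), Ba2+ (Z=56), Cs+ (Z=55), Te2- (Z=52).

Te2- > Cs+ > Ba2+ > La3+ > Ce4+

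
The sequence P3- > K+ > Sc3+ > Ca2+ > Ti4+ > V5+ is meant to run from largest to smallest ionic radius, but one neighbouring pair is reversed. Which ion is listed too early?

Sc3+

Compare adjacent ions: they are isoelectronic (18 e⁻) and Sc has more protons than Ca (21 vs 20), making Sc3+ smaller — yet in this decreasing list Sc3+ sits before Ca2+. Nothing else is reversed, so Sc3+ should move one place to the right.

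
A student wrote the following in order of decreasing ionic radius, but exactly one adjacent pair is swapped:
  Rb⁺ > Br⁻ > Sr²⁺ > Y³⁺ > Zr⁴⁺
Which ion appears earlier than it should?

Rb⁺

Scanning neighbour by neighbour, only Rb⁺/Br⁻ violates a trend: they are isoelectronic (36 e⁻) and Rb has more protons than Br (37 vs 35), making Rb⁺ smaller. That makes Rb⁺ the one sitting a position early relative to where it belongs.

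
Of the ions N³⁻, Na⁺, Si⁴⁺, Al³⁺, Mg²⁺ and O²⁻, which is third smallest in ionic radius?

Mg²⁺

Isoelectronic series (10 e⁻ each). Size is set by nuclear charge: more protons means a smaller ion. Si⁴⁺ (Z=14), Al³⁺ (Z=13), Mg²⁺ (Z=12), Na⁺ (Z=11), O²⁻ (Z=8), N³⁻ (Z=7).
Ordering: Si⁴⁺ < Al³⁺ < Mg²⁺ < Na⁺ < O²⁻ < N³⁻. The third smallest is Mg²⁺.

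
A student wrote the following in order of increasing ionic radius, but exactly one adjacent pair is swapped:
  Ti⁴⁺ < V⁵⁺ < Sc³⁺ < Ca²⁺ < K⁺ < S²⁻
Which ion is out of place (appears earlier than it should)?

Compare adjacent ions: V⁵⁺ and Ti⁴⁺ share 18 electrons; the higher nuclear charge on V (Z=23) contracts it more, so V⁵⁺ < Ti⁴⁺ — yet in this increasing list Ti⁴⁺ sits before V⁵⁺. Nothing else is reversed, so Ti⁴⁺ should move one place to the right.

Ti⁴⁺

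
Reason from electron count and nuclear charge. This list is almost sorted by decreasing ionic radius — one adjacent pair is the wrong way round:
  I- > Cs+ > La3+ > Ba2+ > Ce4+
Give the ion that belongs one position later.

La3+

The pair La3+, Ba2+ is the wrong way round — both have 54 electrons but Z(La)=57 > Z(Ba)=56, so La3+ should be the smaller of the two. All other adjacent pairs agree with periodic trends, so La3+ is the misplaced ion.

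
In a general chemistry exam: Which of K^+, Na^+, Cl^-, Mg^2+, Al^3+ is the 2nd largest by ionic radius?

Tabulating Z and e⁻: Al^3+ has 10 e⁻ (Z=13), Mg^2+ has 10 e⁻ (Z=12), Na^+ has 10 e⁻ (Z=11), K^+ has 18 e⁻ (Z=19), Cl^- has 18 e⁻ (Z=17). Al^3+ < Mg^2+ (isoelectronic, higher Z=13 is smaller); Mg^2+ < Na^+ (both 10 e⁻, Z=12>11); Na^+ < K^+ (same group, period 3 vs 4); K^+ < Cl^- (both 18 e⁻, Z=19>17).
That gives Al^3+ < Mg^2+ < Na^+ < K^+ < Cl^-. From the largest end, number 2 is K^+.

K^+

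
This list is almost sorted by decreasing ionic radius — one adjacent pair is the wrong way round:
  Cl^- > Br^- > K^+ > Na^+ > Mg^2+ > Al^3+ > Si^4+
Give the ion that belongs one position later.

Cl^-

Check each adjacent pair. Cl^- and Br^- are reversed: both in group 17 with the same charge; Cl^- (period 3) has the smaller radius. No other neighbouring pair contradicts the periodic trends, so Cl^- is the ion listed too early.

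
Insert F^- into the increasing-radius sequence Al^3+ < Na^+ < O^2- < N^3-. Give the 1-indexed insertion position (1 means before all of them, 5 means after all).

Isoelectronic series (10 e⁻ each). Size is set by nuclear charge: more protons means a smaller ion. Al^3+ (Z=13), Na^+ (Z=11), F^- (Z=9), O^2- (Z=8), N^3- (Z=7).
The complete sequence is Al^3+ < Na^+ < F^- < O^2- < N^3-. F^- sits at position 3.

3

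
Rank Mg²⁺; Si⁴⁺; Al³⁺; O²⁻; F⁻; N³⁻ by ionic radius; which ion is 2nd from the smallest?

All of these have 10 electrons (isoelectronic). With the same electron cloud, the ion with the most protons pulls it in tightest. Nuclear charges: Si⁴⁺ (Z=14), Al³⁺ (Z=13), Mg²⁺ (Z=12), F⁻ (Z=9), O²⁻ (Z=8), N³⁻ (Z=7). Highest Z is smallest.
Ordering: Si⁴⁺ < Al³⁺ < Mg²⁺ < F⁻ < O²⁻ < N³⁻. The 2nd smallest is Al³⁺.

Al³⁺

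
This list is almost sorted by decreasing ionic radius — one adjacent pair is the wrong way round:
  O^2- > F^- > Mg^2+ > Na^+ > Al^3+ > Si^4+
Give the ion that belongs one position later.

Mg^2+

Check each adjacent pair. Mg^2+ and Na^+ are reversed: they are isoelectronic (10 e⁻) and Mg has more protons than Na (12 vs 11), making Mg^2+ smaller. No other neighbouring pair contradicts the periodic trends, so Mg^2+ is the ion listed too early.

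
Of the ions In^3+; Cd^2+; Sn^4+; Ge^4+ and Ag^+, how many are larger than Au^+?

Work out protons and electrons: Ge^4+ (Z=32, 28 e⁻), Sn^4+ (Z=50, 46 e⁻), In^3+ (Z=49, 46 e⁻), Cd^2+ (Z=48, 46 e⁻), Ag^+ (Z=47, 46 e⁻), Au^+ (Z=79, 78 e⁻). Ge^4+ < Sn^4+ (same group, period 4 vs 5); Sn^4+ < In^3+ (both 46 e⁻, Z=50>49); In^3+ < Cd^2+ (isoelectronic, higher Z=49 is smaller); Cd^2+ < Ag^+ (both 46 e⁻, Z=48>47); Ag^+ < Au^+ (same group, 1 shell fewer).
Overall: Ge^4+ < Sn^4+ < In^3+ < Cd^2+ < Ag^+ < Au^+. Au^+ has 5 below it and 0 above. That's 0.

0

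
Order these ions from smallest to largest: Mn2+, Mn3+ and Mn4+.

Same element, different charge: the more highly charged cation has fewer electrons and a greater effective nuclear charge per electron, making Mn4+ the smallest.

Mn4+ < Mn3+ < Mn2+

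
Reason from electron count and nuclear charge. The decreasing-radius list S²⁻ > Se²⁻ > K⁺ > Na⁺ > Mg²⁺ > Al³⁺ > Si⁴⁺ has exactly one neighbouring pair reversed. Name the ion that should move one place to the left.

Se²⁻

The pair S²⁻, Se²⁻ is the wrong way round — same group and charge — period 3 sits above period 4, so S²⁻ is smaller. All other adjacent pairs agree with periodic trends, so Se²⁻ is the misplaced ion.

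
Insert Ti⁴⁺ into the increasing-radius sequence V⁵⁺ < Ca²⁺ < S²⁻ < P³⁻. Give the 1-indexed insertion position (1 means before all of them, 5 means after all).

These species are isoelectronic with 18 electrons. The only difference is the number of protons: V⁵⁺ (Z=23), Ti⁴⁺ (Z=22), Ca²⁺ (Z=20), S²⁻ (Z=16), P³⁻ (Z=15). The strongest nuclear pull (V⁵⁺) gives the smallest ion.
The complete sequence is V⁵⁺ < Ti⁴⁺ < Ca²⁺ < S²⁻ < P³⁻. Ti⁴⁺ sits at position 2.

2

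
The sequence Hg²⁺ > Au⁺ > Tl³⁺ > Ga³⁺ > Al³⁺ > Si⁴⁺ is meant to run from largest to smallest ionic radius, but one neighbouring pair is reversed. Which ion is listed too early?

Hg²⁺

The pair Hg²⁺, Au⁺ is the wrong way round — both have 78 electrons but Z(Hg)=80 > Z(Au)=79, so Hg²⁺ should be the smaller of the two. All other adjacent pairs agree with periodic trends, so Hg²⁺ is the misplaced ion.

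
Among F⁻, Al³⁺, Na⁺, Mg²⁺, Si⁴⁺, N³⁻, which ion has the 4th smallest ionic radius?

Each ion has 10 electrons. The ranking follows nuclear charge in reverse — greater Z gives a smaller radius. Si⁴⁺ (Z=14), Al³⁺ (Z=13), Mg²⁺ (Z=12), Na⁺ (Z=11), F⁻ (Z=9), N³⁻ (Z=7).
Full ascending order: Si⁴⁺ < Al³⁺ < Mg²⁺ < Na⁺ < F⁻ < N³⁻. Counting from the smallest, position 4 is Na⁺.

Na⁺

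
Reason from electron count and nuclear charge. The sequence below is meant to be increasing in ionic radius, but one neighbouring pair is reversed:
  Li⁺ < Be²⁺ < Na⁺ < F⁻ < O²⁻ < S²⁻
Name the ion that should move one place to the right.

Check each adjacent pair. Li⁺ and Be²⁺ are reversed: both have 2 electrons but Z(Be)=4 > Z(Li)=3, so Be²⁺ should be the smaller of the two. No other neighbouring pair contradicts the periodic trends, so Li⁺ is the ion listed too early.

Li⁺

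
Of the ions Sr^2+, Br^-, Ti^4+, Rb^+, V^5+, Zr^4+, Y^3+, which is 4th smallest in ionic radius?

First list Z and electron count for each: V^5+ has 18 e⁻ (Z=23), Ti^4+ has 18 e⁻ (Z=22), Zr^4+ has 36 e⁻ (Z=40), Y^3+ has 36 e⁻ (Z=39), Sr^2+ has 36 e⁻ (Z=38), Rb^+ has 36 e⁻ (Z=37), Br^- has 36 e⁻ (Z=35). V^5+ < Ti^4+ (isoelectronic, higher Z=23 is smaller); Ti^4+ < Zr^4+ (same group, period 4 vs 5); Zr^4+ < Y^3+ (both 36 e⁻, Z=40>39); Y^3+ < Sr^2+ (both 36 e⁻, Z=39>38); Sr^2+ < Rb^+ (both 36 e⁻, Z=38>37); Rb^+ < Br^- (both 36 e⁻, Z=37>35).
So the order is V^5+ < Ti^4+ < Zr^4+ < Y^3+ < Sr^2+ < Rb^+ < Br^-; the 4th-smallest ion is Y^3+.

Y^3+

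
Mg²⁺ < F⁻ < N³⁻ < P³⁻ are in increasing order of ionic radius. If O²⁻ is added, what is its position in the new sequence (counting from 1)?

3

First list Z and electron count for each: Mg²⁺ has 10 e⁻ (Z=12), F⁻ has 10 e⁻ (Z=9), O²⁻ has 10 e⁻ (Z=8), N³⁻ has 10 e⁻ (Z=7), P³⁻ has 18 e⁻ (Z=15). Mg²⁺ < F⁻ (both 10 e⁻, Z=12>9); F⁻ < O²⁻ (both 10 e⁻, Z=9>8); O²⁻ < N³⁻ (both 10 e⁻, Z=8>7); N³⁻ < P³⁻ (same group, period 2 vs 3).
Merged order: Mg²⁺ < F⁻ < O²⁻ < N³⁻ < P³⁻ — O²⁻ is number 3.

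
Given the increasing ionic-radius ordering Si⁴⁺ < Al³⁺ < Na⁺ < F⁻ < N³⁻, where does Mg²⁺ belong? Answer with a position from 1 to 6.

3

Isoelectronic series (10 e⁻ each). Size is set by nuclear charge: more protons means a smaller ion. Si⁴⁺ (Z=14), Al³⁺ (Z=13), Mg²⁺ (Z=12), Na⁺ (Z=11), F⁻ (Z=9), N³⁻ (Z=7).
With Mg²⁺ included the full order is Si⁴⁺ < Al³⁺ < Mg²⁺ < Na⁺ < F⁻ < N³⁻, so it takes position 3.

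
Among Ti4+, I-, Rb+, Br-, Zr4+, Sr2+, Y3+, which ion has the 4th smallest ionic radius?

Work out protons and electrons: Ti4+ (Z=22, 18 e⁻), Zr4+ (Z=40, 36 e⁻), Y3+ (Z=39, 36 e⁻), Sr2+ (Z=38, 36 e⁻), Rb+ (Z=37, 36 e⁻), Br- (Z=35, 36 e⁻), I- (Z=53, 54 e⁻). Ti4+ < Zr4+ (same group, 1 shell fewer); Zr4+ < Y3+ (both 36 e⁻, Z=40>39); Y3+ < Sr2+ (isoelectronic, higher Z=39 is smaller); Sr2+ < Rb+ (both 36 e⁻, Z=38>37); Rb+ < Br- (both 36 e⁻, Z=37>35); Br- < I- (same group, period 4 vs 5).
Ordering: Ti4+ < Zr4+ < Y3+ < Sr2+ < Rb+ < Br- < I-. The 4th smallest is Sr2+.

Sr2+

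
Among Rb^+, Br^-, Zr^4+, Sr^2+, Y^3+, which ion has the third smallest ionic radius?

Sr^2+

All of these have 36 electrons (isoelectronic). With the same electron cloud, the ion with the most protons pulls it in tightest. Nuclear charges: Zr^4+ (Z=40), Y^3+ (Z=39), Sr^2+ (Z=38), Rb^+ (Z=37), Br^- (Z=35). Highest Z is smallest.
So the order is Zr^4+ < Y^3+ < Sr^2+ < Rb^+ < Br^-; the 3rd-smallest ion is Sr^2+.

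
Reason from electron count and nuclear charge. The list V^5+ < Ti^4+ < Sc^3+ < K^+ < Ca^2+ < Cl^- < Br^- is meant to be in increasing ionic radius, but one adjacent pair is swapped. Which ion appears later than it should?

Ca^2+

Check each adjacent pair. K^+ and Ca^2+ are reversed: they are isoelectronic (18 e⁻) and Ca has more protons than K (20 vs 19), making Ca^2+ smaller. No other neighbouring pair contradicts the periodic trends, so Ca^2+ is the ion listed too late.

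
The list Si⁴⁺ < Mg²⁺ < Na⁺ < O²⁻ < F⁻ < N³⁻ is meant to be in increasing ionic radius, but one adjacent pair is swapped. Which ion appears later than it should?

F⁻

Check each adjacent pair. O²⁻ and F⁻ are reversed: they are isoelectronic (10 e⁻) and F has more protons than O (9 vs 8), making F⁻ smaller. No other neighbouring pair contradicts the periodic trends, so F⁻ is the ion listed too late.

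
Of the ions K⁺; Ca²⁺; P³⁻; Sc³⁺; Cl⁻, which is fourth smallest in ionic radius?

Isoelectronic series (18 e⁻ each). Size is set by nuclear charge: more protons means a smaller ion. Sc³⁺ (Z=21), Ca²⁺ (Z=20), K⁺ (Z=19), Cl⁻ (Z=17), P³⁻ (Z=15).
Full ascending order: Sc³⁺ < Ca²⁺ < K⁺ < Cl⁻ < P³⁻. Counting from the smallest, position 4 is Cl⁻.

Cl⁻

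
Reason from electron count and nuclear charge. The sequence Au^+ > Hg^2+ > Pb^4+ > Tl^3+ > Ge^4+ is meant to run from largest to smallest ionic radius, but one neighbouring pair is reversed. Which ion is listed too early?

Check each adjacent pair. Pb^4+ and Tl^3+ are reversed: Pb^4+ and Tl^3+ share 78 electrons; the higher nuclear charge on Pb (Z=82) contracts it more, so Pb^4+ < Tl^3+. No other neighbouring pair contradicts the periodic trends, so Pb^4+ is the ion listed too early.

Pb^4+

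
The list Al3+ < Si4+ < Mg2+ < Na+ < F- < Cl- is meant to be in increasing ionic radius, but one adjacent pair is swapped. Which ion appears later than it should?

Check each adjacent pair. Al3+ and Si4+ are reversed: both have 10 electrons but Z(Si)=14 > Z(Al)=13, so Si4+ should be the smaller of the two. No other neighbouring pair contradicts the periodic trends, so Si4+ is the ion listed too late.

Si4+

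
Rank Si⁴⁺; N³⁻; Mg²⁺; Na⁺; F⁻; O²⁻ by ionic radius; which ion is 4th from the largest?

Na⁺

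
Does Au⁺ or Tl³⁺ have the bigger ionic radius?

Au⁺

Isoelectronic series (78 e⁻ each). Size is set by nuclear charge: more protons means a smaller ion. Tl³⁺ (Z=81), Au⁺ (Z=79).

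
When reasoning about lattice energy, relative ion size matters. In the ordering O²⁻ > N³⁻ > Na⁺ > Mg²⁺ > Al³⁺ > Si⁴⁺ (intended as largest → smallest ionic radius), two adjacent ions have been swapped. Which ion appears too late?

N³⁻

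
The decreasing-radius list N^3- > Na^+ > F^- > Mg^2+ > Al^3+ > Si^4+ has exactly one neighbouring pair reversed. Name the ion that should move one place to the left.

F^-

Compare adjacent ions: they are isoelectronic (10 e⁻) and Na has more protons than F (11 vs 9), making Na^+ smaller — yet in this decreasing list Na^+ sits before F^-. Nothing else is reversed, so F^- should move one place to the left.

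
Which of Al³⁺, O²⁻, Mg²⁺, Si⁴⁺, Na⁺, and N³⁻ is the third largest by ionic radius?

Na⁺

Isoelectronic series (10 e⁻ each). Size is set by nuclear charge: more protons means a smaller ion. Si⁴⁺ (Z=14), Al³⁺ (Z=13), Mg²⁺ (Z=12), Na⁺ (Z=11), O²⁻ (Z=8), N³⁻ (Z=7).
Full ascending order: Si⁴⁺ < Al³⁺ < Mg²⁺ < Na⁺ < O²⁻ < N³⁻. Counting from the largest, position 3 is Na⁺.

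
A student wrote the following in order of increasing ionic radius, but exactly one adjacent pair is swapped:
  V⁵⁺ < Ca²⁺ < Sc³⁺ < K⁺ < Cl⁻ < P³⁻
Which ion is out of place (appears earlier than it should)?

Ca²⁺

Compare adjacent ions: both have 18 electrons but Z(Sc)=21 > Z(Ca)=20, so Sc³⁺ should be the smaller of the two — yet in this increasing list Ca²⁺ sits before Sc³⁺. Nothing else is reversed, so Ca²⁺ should move one place to the right.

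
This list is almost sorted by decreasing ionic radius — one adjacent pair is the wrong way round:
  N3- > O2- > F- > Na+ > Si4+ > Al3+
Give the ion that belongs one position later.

Si4+

Compare adjacent ions: Si4+ and Al3+ share 10 electrons; the higher nuclear charge on Si (Z=14) contracts it more, so Si4+ < Al3+ — yet in this decreasing list Si4+ sits before Al3+. Nothing else is reversed, so Si4+ should move one place to the right.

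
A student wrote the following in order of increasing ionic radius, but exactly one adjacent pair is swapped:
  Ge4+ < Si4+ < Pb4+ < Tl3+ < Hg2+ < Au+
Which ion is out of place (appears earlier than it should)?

Ge4+

Compare adjacent ions: same group and charge — period 3 sits above period 4, so Si4+ is smaller — yet in this increasing list Ge4+ sits before Si4+. Nothing else is reversed, so Ge4+ should move one place to the right.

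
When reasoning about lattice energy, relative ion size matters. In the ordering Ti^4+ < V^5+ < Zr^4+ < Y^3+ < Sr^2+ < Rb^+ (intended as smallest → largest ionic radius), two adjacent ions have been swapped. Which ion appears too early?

Ti^4+

Compare adjacent ions: they are isoelectronic (18 e⁻) and V has more protons than Ti (23 vs 22), making V^5+ smaller — yet in this increasing list Ti^4+ sits before V^5+. Nothing else is reversed, so Ti^4+ should move one place to the right.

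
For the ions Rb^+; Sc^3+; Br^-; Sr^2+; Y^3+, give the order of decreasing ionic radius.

Br^- > Rb^+ > Sr^2+ > Y^3+ > Sc^3+

Tabulating Z and e⁻: Sc^3+: 18 e⁻, Z=21, Y^3+: 36 e⁻, Z=39, Sr^2+: 36 e⁻, Z=38, Rb^+: 36 e⁻, Z=37, Br^-: 36 e⁻, Z=35. Sc^3+ < Y^3+ (same group, period 4 vs 5); Y^3+ < Sr^2+ (both 36 e⁻, Z=39>38); Sr^2+ < Rb^+ (isoelectronic, higher Z=38 is smaller); Rb^+ < Br^- (both 36 e⁻, Z=37>35).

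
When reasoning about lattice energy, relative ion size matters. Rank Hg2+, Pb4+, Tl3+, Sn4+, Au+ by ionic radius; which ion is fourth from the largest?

Pb4+

Sn4+ has 46 e⁻ (Z=50), Pb4+ has 78 e⁻ (Z=82), Tl3+ has 78 e⁻ (Z=81), Hg2+ has 78 e⁻ (Z=80), Au+ has 78 e⁻ (Z=79). Sn4+ < Pb4+ (same group, period 5 vs 6); Pb4+ < Tl3+ (both 78 e⁻, Z=82>81); Tl3+ < Hg2+ (isoelectronic, higher Z=81 is smaller); Hg2+ < Au+ (isoelectronic, higher Z=80 is smaller).
That gives Sn4+ < Pb4+ < Tl3+ < Hg2+ < Au+. From the largest end, number 4 is Pb4+.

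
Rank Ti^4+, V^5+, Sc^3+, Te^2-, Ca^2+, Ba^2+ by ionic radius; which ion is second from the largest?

Work out protons and electrons: V^5+ has 18 e⁻ (Z=23), Ti^4+ has 18 e⁻ (Z=22), Sc^3+ has 18 e⁻ (Z=21), Ca^2+ has 18 e⁻ (Z=20), Ba^2+ has 54 e⁻ (Z=56), Te^2- has 54 e⁻ (Z=52). V^5+ < Ti^4+ (both 18 e⁻, Z=23>22); Ti^4+ < Sc^3+ (isoelectronic, higher Z=22 is smaller); Sc^3+ < Ca^2+ (both 18 e⁻, Z=21>20); Ca^2+ < Ba^2+ (same group, 2 shells fewer); Ba^2+ < Te^2- (isoelectronic, higher Z=56 is smaller).
That gives V^5+ < Ti^4+ < Sc^3+ < Ca^2+ < Ba^2+ < Te^2-. From the largest end, number 2 is Ba^2+.

Ba^2+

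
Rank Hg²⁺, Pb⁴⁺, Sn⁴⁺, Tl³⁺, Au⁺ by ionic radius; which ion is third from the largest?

Tl³⁺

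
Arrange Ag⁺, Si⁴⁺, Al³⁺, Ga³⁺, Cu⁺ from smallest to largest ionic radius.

First list Z and electron count for each: Si⁴⁺ (Z=14, 10 e⁻), Al³⁺ (Z=13, 10 e⁻), Ga³⁺ (Z=31, 28 e⁻), Cu⁺ (Z=29, 28 e⁻), Ag⁺ (Z=47, 46 e⁻). Si⁴⁺ < Al³⁺ (isoelectronic, higher Z=14 is smaller); Al³⁺ < Ga³⁺ (same group, period 3 vs 4); Ga³⁺ < Cu⁺ (both 28 e⁻, Z=31>29); Cu⁺ < Ag⁺ (same group, 1 shell fewer).

Si⁴⁺ < Al³⁺ < Ga³⁺ < Cu⁺ < Ag⁺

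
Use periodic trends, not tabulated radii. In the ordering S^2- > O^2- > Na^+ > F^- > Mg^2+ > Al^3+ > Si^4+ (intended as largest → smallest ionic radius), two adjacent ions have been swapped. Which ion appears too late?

F^-

Scanning neighbour by neighbour, only Na^+/F^- violates a trend: both have 10 electrons but Z(Na)=11 > Z(F)=9, so Na^+ should be the smaller of the two. That makes F^- the one sitting a position late relative to where it belongs.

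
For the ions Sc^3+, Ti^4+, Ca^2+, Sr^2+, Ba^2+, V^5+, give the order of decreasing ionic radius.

V^5+: 18 e⁻, Z=23, Ti^4+: 18 e⁻, Z=22, Sc^3+: 18 e⁻, Z=21, Ca^2+: 18 e⁻, Z=20, Sr^2+: 36 e⁻, Z=38, Ba^2+: 54 e⁻, Z=56. V^5+ < Ti^4+ (both 18 e⁻, Z=23>22); Ti^4+ < Sc^3+ (both 18 e⁻, Z=22>21); Sc^3+ < Ca^2+ (isoelectronic, higher Z=21 is smaller); Ca^2+ < Sr^2+ (same group, 1 shell fewer); Sr^2+ < Ba^2+ (same group, period 5 vs 6).

Ba^2+ > Sr^2+ > Ca^2+ > Sc^3+ > Ti^4+ > V^5+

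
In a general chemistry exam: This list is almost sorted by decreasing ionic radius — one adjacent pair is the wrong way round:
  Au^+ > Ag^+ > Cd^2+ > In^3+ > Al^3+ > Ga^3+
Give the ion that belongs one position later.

Al^3+

Scanning neighbour by neighbour, only Al^3+/Ga^3+ violates a trend: both in group 13 with the same charge; Al^3+ (period 3) has the smaller radius. That makes Al^3+ the one sitting a position early relative to where it belongs.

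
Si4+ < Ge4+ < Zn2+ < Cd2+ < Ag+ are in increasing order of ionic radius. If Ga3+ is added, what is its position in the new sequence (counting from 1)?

3

Electron counts and nuclear charges: Si4+ has 10 e⁻ (Z=14), Ge4+ has 28 e⁻ (Z=32), Ga3+ has 28 e⁻ (Z=31), Zn2+ has 28 e⁻ (Z=30), Cd2+ has 46 e⁻ (Z=48), Ag+ has 46 e⁻ (Z=47). Si4+ < Ge4+ (same group, period 3 vs 4); Ge4+ < Ga3+ (both 28 e⁻, Z=32>31); Ga3+ < Zn2+ (both 28 e⁻, Z=31>30); Zn2+ < Cd2+ (same group, period 4 vs 5); Cd2+ < Ag+ (isoelectronic, higher Z=48 is smaller).
The complete sequence is Si4+ < Ge4+ < Ga3+ < Zn2+ < Cd2+ < Ag+. Ga3+ sits at position 3.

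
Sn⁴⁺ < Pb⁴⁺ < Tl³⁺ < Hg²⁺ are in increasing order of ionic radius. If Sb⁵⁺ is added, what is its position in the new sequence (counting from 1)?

1

First list Z and electron count for each: Sb⁵⁺: 46 e⁻, Z=51, Sn⁴⁺: 46 e⁻, Z=50, Pb⁴⁺: 78 e⁻, Z=82, Tl³⁺: 78 e⁻, Z=81, Hg²⁺: 78 e⁻, Z=80. Sb⁵⁺ < Sn⁴⁺ (both 46 e⁻, Z=51>50); Sn⁴⁺ < Pb⁴⁺ (same group, 1 shell fewer); Pb⁴⁺ < Tl³⁺ (isoelectronic, higher Z=82 is smaller); Tl³⁺ < Hg²⁺ (isoelectronic, higher Z=81 is smaller).
Putting Sb⁵⁺ in gives Sb⁵⁺ < Sn⁴⁺ < Pb⁴⁺ < Tl³⁺ < Hg²⁺; it lands at slot 1.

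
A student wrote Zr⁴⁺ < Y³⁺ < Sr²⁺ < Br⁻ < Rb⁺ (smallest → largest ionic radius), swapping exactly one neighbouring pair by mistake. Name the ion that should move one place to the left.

Compare adjacent ions: both have 36 electrons but Z(Rb)=37 > Z(Br)=35, so Rb⁺ should be the smaller of the two — yet in this increasing list Br⁻ sits before Rb⁺. Nothing else is reversed, so Rb⁺ should move one place to the left.

Rb⁺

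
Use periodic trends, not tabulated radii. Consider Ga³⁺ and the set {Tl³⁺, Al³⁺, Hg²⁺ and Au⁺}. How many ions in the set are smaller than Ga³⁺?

1

Electron counts and nuclear charges: Al³⁺ (Z=13, 10 e⁻), Ga³⁺ (Z=31, 28 e⁻), Tl³⁺ (Z=81, 78 e⁻), Hg²⁺ (Z=80, 78 e⁻), Au⁺ (Z=79, 78 e⁻). Al³⁺ < Ga³⁺ (same group, 1 shell fewer); Ga³⁺ < Tl³⁺ (same group, 2 shells fewer); Tl³⁺ < Hg²⁺ (isoelectronic, higher Z=81 is smaller); Hg²⁺ < Au⁺ (both 78 e⁻, Z=80>79).
Overall: Al³⁺ < Ga³⁺ < Tl³⁺ < Hg²⁺ < Au⁺. Ga³⁺ has 1 below it and 3 above. Count: 1.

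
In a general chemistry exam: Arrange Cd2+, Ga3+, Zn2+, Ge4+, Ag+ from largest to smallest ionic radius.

Tabulating Z and e⁻: Ge4+ has 28 e⁻ (Z=32), Ga3+ has 28 e⁻ (Z=31), Zn2+ has 28 e⁻ (Z=30), Cd2+ has 46 e⁻ (Z=48), Ag+ has 46 e⁻ (Z=47). Ge4+ < Ga3+ (isoelectronic, higher Z=32 is smaller); Ga3+ < Zn2+ (isoelectronic, higher Z=31 is smaller); Zn2+ < Cd2+ (same group, period 4 vs 5); Cd2+ < Ag+ (isoelectronic, higher Z=48 is smaller).

Ag+ > Cd2+ > Zn2+ > Ga3+ > Ge4+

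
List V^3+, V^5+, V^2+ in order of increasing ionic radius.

V^5+ < V^3+ < V^2+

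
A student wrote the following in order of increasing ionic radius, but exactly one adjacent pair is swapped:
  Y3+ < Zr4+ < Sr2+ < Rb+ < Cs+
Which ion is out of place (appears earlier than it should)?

Y3+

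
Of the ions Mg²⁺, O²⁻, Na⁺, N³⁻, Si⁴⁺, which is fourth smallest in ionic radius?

Each ion has 10 electrons. The ranking follows nuclear charge in reverse — greater Z gives a smaller radius. Si⁴⁺ (Z=14), Mg²⁺ (Z=12), Na⁺ (Z=11), O²⁻ (Z=8), N³⁻ (Z=7).
Full ascending order: Si⁴⁺ < Mg²⁺ < Na⁺ < O²⁻ < N³⁻. Counting from the smallest, position 4 is O²⁻.

O²⁻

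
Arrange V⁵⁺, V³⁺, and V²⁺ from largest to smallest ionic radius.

V²⁺ > V³⁺ > V⁵⁺

Same element, different charge: the more highly charged cation has fewer electrons and a greater effective nuclear charge per electron, making V⁵⁺ the smallest.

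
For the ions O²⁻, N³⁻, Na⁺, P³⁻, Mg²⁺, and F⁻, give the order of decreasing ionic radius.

Tabulating Z and e⁻: Mg²⁺: 10 e⁻, Z=12, Na⁺: 10 e⁻, Z=11, F⁻: 10 e⁻, Z=9, O²⁻: 10 e⁻, Z=8, N³⁻: 10 e⁻, Z=7, P³⁻: 18 e⁻, Z=15. Mg²⁺ < Na⁺ (isoelectronic, higher Z=12 is smaller); Na⁺ < F⁻ (both 10 e⁻, Z=11>9); F⁻ < O²⁻ (both 10 e⁻, Z=9>8); O²⁻ < N³⁻ (isoelectronic, higher Z=8 is smaller); N³⁻ < P³⁻ (same group, 1 shell fewer).

P³⁻ > N³⁻ > O²⁻ > F⁻ > Na⁺ > Mg²⁺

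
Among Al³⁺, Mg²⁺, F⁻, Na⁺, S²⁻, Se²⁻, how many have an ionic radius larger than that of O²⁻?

2

Al³⁺ (Z=13, 10 e⁻), Mg²⁺ (Z=12, 10 e⁻), Na⁺ (Z=11, 10 e⁻), F⁻ (Z=9, 10 e⁻), O²⁻ (Z=8, 10 e⁻), S²⁻ (Z=16, 18 e⁻), Se²⁻ (Z=34, 36 e⁻). Al³⁺ < Mg²⁺ (isoelectronic, higher Z=13 is smaller); Mg²⁺ < Na⁺ (isoelectronic, higher Z=12 is smaller); Na⁺ < F⁻ (both 10 e⁻, Z=11>9); F⁻ < O²⁻ (both 10 e⁻, Z=9>8); O²⁻ < S²⁻ (same group, period 2 vs 3); S²⁻ < Se²⁻ (same group, 1 shell fewer).
Relative to O²⁻, the ions that are larger are S²⁻, Se²⁻. That's 2.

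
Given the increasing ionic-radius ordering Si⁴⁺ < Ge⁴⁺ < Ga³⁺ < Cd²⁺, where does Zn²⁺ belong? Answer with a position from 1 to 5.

4

First list Z and electron count for each: Si⁴⁺: 10 e⁻, Z=14, Ge⁴⁺: 28 e⁻, Z=32, Ga³⁺: 28 e⁻, Z=31, Zn²⁺: 28 e⁻, Z=30, Cd²⁺: 46 e⁻, Z=48. Si⁴⁺ < Ge⁴⁺ (same group, 1 shell fewer); Ge⁴⁺ < Ga³⁺ (both 28 e⁻, Z=32>31); Ga³⁺ < Zn²⁺ (isoelectronic, higher Z=31 is smaller); Zn²⁺ < Cd²⁺ (same group, period 4 vs 5).
The complete sequence is Si⁴⁺ < Ge⁴⁺ < Ga³⁺ < Zn²⁺ < Cd²⁺. Zn²⁺ sits at position 4.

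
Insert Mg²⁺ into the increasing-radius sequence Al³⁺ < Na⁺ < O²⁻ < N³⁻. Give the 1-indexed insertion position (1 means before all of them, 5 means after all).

2

Isoelectronic series (10 e⁻ each). Size is set by nuclear charge: more protons means a smaller ion. Al³⁺ (Z=13), Mg²⁺ (Z=12), Na⁺ (Z=11), O²⁻ (Z=8), N³⁻ (Z=7).
The complete sequence is Al³⁺ < Mg²⁺ < Na⁺ < O²⁻ < N³⁻. Mg²⁺ sits at position 2.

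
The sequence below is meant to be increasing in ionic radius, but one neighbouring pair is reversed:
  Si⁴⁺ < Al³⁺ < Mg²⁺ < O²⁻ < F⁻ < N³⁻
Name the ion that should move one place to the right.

Compare adjacent ions: F⁻ and O²⁻ share 10 electrons; the higher nuclear charge on F (Z=9) contracts it more, so F⁻ < O²⁻ — yet in this increasing list O²⁻ sits before F⁻. Nothing else is reversed, so O²⁻ should move one place to the right.

O²⁻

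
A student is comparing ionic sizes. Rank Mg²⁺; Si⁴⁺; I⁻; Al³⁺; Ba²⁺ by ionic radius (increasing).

Si⁴⁺ < Al³⁺ < Mg²⁺ < Ba²⁺ < I⁻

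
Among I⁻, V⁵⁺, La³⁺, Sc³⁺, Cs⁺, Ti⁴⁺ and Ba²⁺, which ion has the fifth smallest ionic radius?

V⁵⁺ has 18 e⁻ (Z=23), Ti⁴⁺ has 18 e⁻ (Z=22), Sc³⁺ has 18 e⁻ (Z=21), La³⁺ has 54 e⁻ (Z=57), Ba²⁺ has 54 e⁻ (Z=56), Cs⁺ has 54 e⁻ (Z=55), I⁻ has 54 e⁻ (Z=53). V⁵⁺ < Ti⁴⁺ (isoelectronic, higher Z=23 is smaller); Ti⁴⁺ < Sc³⁺ (isoelectronic, higher Z=22 is smaller); Sc³⁺ < La³⁺ (same group, period 4 vs 6); La³⁺ < Ba²⁺ (both 54 e⁻, Z=57>56); Ba²⁺ < Cs⁺ (isoelectronic, higher Z=56 is smaller); Cs⁺ < I⁻ (both 54 e⁻, Z=55>53).
So the order is V⁵⁺ < Ti⁴⁺ < Sc³⁺ < La³⁺ < Ba²⁺ < Cs⁺ < I⁻; the 5th-smallest ion is Ba²⁺.

Ba²⁺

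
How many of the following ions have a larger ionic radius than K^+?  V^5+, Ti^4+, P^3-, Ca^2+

These species are isoelectronic with 18 electrons. The only difference is the number of protons: V^5+ (Z=23), Ti^4+ (Z=22), Ca^2+ (Z=20), K^+ (Z=19), P^3- (Z=15). The strongest nuclear pull (V^5+) gives the smallest ion.
Overall: V^5+ < Ti^4+ < Ca^2+ < K^+ < P^3-. K^+ has 3 below it and 1 above. That's 1.

1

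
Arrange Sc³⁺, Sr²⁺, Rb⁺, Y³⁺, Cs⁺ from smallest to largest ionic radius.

Sc³⁺ < Y³⁺ < Sr²⁺ < Rb⁺ < Cs⁺

Sc³⁺ has 18 e⁻ (Z=21), Y³⁺ has 36 e⁻ (Z=39), Sr²⁺ has 36 e⁻ (Z=38), Rb⁺ has 36 e⁻ (Z=37), Cs⁺ has 54 e⁻ (Z=55). Sc³⁺ < Y³⁺ (same group, period 4 vs 5); Y³⁺ < Sr²⁺ (isoelectronic, higher Z=39 is smaller); Sr²⁺ < Rb⁺ (isoelectronic, higher Z=38 is smaller); Rb⁺ < Cs⁺ (same group, period 5 vs 6).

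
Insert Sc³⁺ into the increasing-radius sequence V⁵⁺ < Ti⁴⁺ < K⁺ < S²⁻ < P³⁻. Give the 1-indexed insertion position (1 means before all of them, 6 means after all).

Each ion has 18 electrons. The ranking follows nuclear charge in reverse — greater Z gives a smaller radius. V⁵⁺ (Z=23), Ti⁴⁺ (Z=22), Sc³⁺ (Z=21), K⁺ (Z=19), S²⁻ (Z=16), P³⁻ (Z=15).
The complete sequence is V⁵⁺ < Ti⁴⁺ < Sc³⁺ < K⁺ < S²⁻ < P³⁻. Sc³⁺ sits at position 3.

3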